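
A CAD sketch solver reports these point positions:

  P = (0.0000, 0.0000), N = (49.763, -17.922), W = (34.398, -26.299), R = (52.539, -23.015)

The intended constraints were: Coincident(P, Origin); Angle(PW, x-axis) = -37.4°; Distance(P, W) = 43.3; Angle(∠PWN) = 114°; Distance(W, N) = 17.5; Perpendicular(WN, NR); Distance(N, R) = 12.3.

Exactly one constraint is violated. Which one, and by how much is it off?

Distance(N, R) = 12.3 — off by 6.50.

P = (0.00, 0.00) ✓; PW at -37.40° ✓; |PW| = 43.30 ✓; ∠PWN = 114.0° ✓; |WN| = 17.50 ✓; ∠(WN, NR) = 90.01° ✓; |NR| = 5.800 ✗.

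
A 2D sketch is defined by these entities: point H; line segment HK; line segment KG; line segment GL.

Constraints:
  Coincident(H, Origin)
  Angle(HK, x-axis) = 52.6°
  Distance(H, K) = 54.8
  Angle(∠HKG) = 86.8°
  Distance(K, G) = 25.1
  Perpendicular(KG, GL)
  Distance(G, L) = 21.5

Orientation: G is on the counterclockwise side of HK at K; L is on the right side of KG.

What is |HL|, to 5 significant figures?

79.338

H is at the origin; HK runs at 52.6° with length 54.8, so K = 54.8·(cos 52.6°, sin 52.6°) = (33.284, 43.534). ∠HKG = 86.8°, so KG runs at 52.6° + (180° − 86.8°) = 145.80° from the x-axis; with |KG| = 25.1, G = K + 25.1·(cos 145.80°, sin 145.80°) = (12.524, 57.642). The perpendicularity gives GL at right angles to KG; with |GL| = 21.5 on the right of KG, L = G + 21.5·(0.56208, 0.82708) = (24.609, 75.424). Then |HL| = |L − H| = 79.338.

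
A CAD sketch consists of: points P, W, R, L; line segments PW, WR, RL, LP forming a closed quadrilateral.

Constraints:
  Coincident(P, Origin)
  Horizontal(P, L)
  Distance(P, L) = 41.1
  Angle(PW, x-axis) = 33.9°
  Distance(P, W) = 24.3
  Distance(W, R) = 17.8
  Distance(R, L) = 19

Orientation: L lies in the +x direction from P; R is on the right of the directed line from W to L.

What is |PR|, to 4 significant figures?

22.91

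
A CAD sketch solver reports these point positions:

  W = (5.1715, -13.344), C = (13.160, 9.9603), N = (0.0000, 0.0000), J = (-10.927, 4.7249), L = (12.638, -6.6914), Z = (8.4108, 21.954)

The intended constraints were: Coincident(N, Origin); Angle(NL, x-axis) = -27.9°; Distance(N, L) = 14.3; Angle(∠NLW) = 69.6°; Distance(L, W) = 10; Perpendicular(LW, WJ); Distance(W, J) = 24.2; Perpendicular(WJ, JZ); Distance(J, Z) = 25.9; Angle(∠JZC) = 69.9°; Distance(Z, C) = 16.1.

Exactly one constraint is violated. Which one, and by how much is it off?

Distance(Z, C) = 16.1 — off by 3.20.

N = (0.00, 0.00) ✓; NL at -27.90° ✓; |NL| = 14.30 ✓; ∠NLW = 69.60° ✓; |LW| = 10.00 ✓; ∠(LW, WJ) = 90.00° ✓; |WJ| = 24.20 ✓; ∠(WJ, JZ) = 90.00° ✓; |JZ| = 25.90 ✓; ∠JZC = 69.90° ✓; |ZC| = 12.90 ✗.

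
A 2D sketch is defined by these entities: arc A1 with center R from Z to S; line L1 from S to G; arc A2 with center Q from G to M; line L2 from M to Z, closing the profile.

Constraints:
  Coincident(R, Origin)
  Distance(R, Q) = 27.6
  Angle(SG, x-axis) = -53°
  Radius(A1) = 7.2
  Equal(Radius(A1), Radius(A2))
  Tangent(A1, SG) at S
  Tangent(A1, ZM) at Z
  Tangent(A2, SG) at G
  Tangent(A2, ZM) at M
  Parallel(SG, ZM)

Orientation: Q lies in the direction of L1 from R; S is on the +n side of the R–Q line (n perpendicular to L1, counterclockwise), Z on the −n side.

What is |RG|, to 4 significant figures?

28.52

The slot axis is L1's direction at -53.0°, so u = (cos -53.0°, sin -53.0°) = (0.6018, -0.7986) and n = (−sin -53.0°, cos -53.0°) = (0.7986, 0.6018). R is at the origin and Q lies 27.6 along u from R, so Q = 27.6·u = (16.61, -22.04). Tangency of A1 to both parallel lines with radius 7.2 puts S and Z at R ± 7.2·n: S = (5.750, 4.333), Z = (-5.750, -4.333). Equal radii place G and M the same way about Q: G = Q + 7.2·n = (22.36, -17.71), M = Q − 7.2·n = (10.86, -26.38). Then |RG| = |G − R| = 28.52.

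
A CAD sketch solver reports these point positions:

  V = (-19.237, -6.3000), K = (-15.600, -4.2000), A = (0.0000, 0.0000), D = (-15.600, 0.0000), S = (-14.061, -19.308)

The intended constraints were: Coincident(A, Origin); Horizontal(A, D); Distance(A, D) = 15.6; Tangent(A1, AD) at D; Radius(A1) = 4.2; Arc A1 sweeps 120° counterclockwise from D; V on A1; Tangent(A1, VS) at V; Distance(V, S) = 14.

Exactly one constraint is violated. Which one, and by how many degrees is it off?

Tangent(A1, VS) at V — off by 8.30°.

A = (0.00, 0.00) ✓; A.y = 0.00, D.y = 0.00 ✓; |AD| = 15.60 ✓; ∠(KD, DA) = 90.00° ✓; |KD| = 4.200 ✓; bearing(K→V) − bearing(K→D) = 120.0° ✓; |KV| = 4.200 ✓; ∠(KV, VS) = 98.30° ✗; |VS| = 14.00 ✓.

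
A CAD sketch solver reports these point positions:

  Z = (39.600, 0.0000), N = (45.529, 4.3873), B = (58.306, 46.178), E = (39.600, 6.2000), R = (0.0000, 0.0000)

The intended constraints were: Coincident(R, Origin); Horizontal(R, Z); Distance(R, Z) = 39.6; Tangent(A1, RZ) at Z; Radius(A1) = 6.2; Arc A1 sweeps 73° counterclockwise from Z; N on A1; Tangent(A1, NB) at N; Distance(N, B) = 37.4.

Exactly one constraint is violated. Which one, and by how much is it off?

Distance(N, B) = 37.4 — off by 6.30.

R = (0.00, 0.00) ✓; R.y = 0.00, Z.y = 0.00 ✓; |RZ| = 39.60 ✓; ∠(EZ, ZR) = 90.00° ✓; |EZ| = 6.200 ✓; bearing(E→N) − bearing(E→Z) = 73.00° ✓; |EN| = 6.200 ✓; ∠(EN, NB) = 90.00° ✓; |NB| = 43.70 ✗.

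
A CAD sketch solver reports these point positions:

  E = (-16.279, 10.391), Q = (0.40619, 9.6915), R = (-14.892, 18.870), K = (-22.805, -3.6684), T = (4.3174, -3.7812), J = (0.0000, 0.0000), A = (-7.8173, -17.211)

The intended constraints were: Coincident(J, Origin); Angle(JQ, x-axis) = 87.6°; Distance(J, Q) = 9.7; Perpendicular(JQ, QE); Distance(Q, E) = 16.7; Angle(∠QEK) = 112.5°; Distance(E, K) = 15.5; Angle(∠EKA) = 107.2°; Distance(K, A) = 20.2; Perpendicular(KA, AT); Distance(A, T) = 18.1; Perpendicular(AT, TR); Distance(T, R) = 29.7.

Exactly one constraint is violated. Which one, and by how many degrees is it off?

Perpendicular(AT, TR) — off by 7.60°.

J = (0.00, 0.00) ✓; JQ at 87.60° ✓; |JQ| = 9.700 ✓; ∠(JQ, QE) = 90.00° ✓; |QE| = 16.70 ✓; ∠QEK = 112.5° ✓; |EK| = 15.50 ✓; ∠EKA = 107.2° ✓; |KA| = 20.20 ✓; ∠(KA, AT) = 90.00° ✓; |AT| = 18.10 ✓; ∠(AT, TR) = 82.40° ✗; |TR| = 29.70 ✓.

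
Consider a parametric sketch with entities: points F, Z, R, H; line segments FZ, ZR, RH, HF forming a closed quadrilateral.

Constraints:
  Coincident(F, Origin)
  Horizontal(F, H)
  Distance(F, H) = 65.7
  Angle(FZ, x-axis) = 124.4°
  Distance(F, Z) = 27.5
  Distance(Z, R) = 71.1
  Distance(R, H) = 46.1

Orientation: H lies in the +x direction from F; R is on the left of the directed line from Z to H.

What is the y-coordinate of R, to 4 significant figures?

44.10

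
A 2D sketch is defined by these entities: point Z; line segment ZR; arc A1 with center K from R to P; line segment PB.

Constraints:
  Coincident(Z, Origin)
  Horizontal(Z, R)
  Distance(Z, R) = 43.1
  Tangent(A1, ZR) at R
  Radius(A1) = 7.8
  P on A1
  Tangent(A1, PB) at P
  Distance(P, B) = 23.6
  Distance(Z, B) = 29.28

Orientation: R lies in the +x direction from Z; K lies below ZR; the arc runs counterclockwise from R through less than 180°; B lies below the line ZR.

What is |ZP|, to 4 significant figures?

37.43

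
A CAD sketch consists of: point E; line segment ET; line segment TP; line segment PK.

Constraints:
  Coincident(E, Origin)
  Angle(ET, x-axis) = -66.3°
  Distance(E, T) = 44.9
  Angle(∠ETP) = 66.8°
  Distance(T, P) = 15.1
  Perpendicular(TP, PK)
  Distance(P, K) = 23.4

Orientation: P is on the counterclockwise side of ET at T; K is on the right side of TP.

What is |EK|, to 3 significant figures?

64.7

E is at the origin; ET runs at -66.3° with length 44.9, so T = 44.9·(cos -66.3°, sin -66.3°) = (18.0, -41.1). ∠ETP = 66.8°, so TP runs at -66.3° + (180° − 66.8°) = 46.9° from the x-axis; with |TP| = 15.1, P = T + 15.1·(cos 46.9°, sin 46.9°) = (28.4, -30.1). TP is perpendicular to PK; with |PK| = 23.4 on the right of TP, K = P + 23.4·(0.730, -0.683) = (45.5, -46.1). Then |EK| = |K − E| = 64.7.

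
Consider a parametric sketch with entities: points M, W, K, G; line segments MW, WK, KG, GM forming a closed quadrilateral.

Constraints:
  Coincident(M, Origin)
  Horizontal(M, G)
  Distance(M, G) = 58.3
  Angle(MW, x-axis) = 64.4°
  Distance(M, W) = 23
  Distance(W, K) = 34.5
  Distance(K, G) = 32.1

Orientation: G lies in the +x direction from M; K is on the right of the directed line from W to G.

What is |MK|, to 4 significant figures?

28.90

M is at the origin; MG is horizontal with |MG| = 58.3 and G in +x, so G = (58.3, 0). MW runs at 64.4° with |MW| = 23.0, so W = (9.938, 20.74). K is determined by |WK| = 34.5 and |KG| = 32.1 together: it lies at the intersection of circle(W, 34.5) and circle(G, 32.1). With |WG| = 52.62, the foot of the radical line on WG is 27.83 from W and the perpendicular offset is √(34.5² − 27.83²) = 20.39. Taking the right-of-WG solution: K = (27.48, -8.967).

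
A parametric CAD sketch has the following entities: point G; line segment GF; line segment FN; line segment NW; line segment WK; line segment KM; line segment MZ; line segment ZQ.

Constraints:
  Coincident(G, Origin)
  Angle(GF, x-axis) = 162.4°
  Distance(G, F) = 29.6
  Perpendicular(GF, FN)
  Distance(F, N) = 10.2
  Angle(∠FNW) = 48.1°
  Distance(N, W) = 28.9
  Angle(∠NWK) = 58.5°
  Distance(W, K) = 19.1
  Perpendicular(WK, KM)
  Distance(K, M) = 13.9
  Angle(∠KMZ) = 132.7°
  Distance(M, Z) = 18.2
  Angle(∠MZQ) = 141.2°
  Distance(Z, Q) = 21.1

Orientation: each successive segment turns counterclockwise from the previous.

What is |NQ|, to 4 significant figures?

30.58

G is at the origin; GF runs at 162.4° with length 29.6, so F = (-28.21, 8.950). The perpendicularity gives FN at right angles to GF, so FN runs at -107.6°; with |FN| = 10.2, N = (-31.30, -0.7724). ∠FNW = 48.1° gives NW at 24.30° from the x-axis; with |NW| = 28.9, W = (-4.959, 11.12). ∠NWK = 58.5° gives WK at 145.8° from the x-axis; with |WK| = 19.1, K = (-20.76, 21.86). WK ⟂ KM, so KM runs at -124.2°; with |KM| = 13.9, M = (-28.57, 10.36). ∠KMZ = 132.7° gives MZ at -76.90° from the x-axis; with |MZ| = 18.2, Z = (-24.44, -7.367). ∠MZQ = 141.2° gives ZQ at -38.10° from the x-axis; with |ZQ| = 21.1, Q = (-7.840, -20.39). Then |NQ| = |Q − N| = 30.58.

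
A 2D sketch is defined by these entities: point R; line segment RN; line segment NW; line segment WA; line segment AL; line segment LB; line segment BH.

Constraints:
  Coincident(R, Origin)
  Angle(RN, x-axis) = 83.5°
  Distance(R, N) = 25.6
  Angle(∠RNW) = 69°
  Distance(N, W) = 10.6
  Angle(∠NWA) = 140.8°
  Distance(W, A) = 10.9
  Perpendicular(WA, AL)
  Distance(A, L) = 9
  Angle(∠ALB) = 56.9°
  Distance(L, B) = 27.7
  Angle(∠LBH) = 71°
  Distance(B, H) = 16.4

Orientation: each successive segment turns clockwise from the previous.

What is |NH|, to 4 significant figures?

24.55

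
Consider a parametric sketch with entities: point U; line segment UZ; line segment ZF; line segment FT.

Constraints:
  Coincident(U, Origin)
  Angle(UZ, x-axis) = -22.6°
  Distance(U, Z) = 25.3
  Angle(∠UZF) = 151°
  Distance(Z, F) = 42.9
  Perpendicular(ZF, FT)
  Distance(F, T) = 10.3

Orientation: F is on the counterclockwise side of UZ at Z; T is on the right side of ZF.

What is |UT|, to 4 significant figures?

68.83

U is at the origin; UZ runs at -22.6° with length 25.3, so Z = 25.3·(cos -22.6°, sin -22.6°) = (23.36, -9.723). ∠UZF = 151.0°, so ZF runs at -22.6° + (180° − 151.0°) = 6.400° from the x-axis; with |ZF| = 42.9, F = Z + 42.9·(cos 6.400°, sin 6.400°) = (65.99, -4.941). The perpendicularity gives FT at right angles to ZF; with |FT| = 10.3 on the right of ZF, T = F + 10.3·(0.1115, -0.9938) = (67.14, -15.18). Then |UT| = |T − U| = 68.83.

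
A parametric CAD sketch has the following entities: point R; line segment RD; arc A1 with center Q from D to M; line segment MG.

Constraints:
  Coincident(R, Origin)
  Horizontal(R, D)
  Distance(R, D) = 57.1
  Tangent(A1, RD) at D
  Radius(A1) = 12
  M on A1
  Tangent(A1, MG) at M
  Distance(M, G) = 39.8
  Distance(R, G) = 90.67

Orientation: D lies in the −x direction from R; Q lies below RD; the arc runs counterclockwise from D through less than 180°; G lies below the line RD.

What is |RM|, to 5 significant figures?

69.567

R is at the origin; R and D share the same y with |RD| = 57.1 and D on the −x side, so D = (-57.100, 0.0000). Tangency of A1 to RD means the radius QD is perpendicular to RD, so Q = D + (0, -12) = (-57.100, -12.000). Since QM ⟂ MG (tangency), |QG| = √(12.0² + 39.8²) = 41.570 regardless of where M sits on A1. So G lies on both circle(R, 90.67) and circle(Q, 41.570); the below-RD intersection is G = (-76.409, -48.813). M is the foot of the tangent from G: M = (-68.884, -9.7310).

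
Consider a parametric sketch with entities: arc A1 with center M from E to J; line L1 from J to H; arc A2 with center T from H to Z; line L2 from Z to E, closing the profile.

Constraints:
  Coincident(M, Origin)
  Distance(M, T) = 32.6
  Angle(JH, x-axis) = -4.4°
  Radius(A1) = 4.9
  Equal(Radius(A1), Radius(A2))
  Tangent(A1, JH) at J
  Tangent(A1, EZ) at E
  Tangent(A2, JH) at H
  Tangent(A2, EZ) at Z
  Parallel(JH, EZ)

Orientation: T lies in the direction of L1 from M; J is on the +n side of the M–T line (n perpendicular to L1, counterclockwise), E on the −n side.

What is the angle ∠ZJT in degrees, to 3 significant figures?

8.18°

The slot axis is L1's direction at -4.4°, so u = (cos -4.4°, sin -4.4°) = (0.997, -0.0767) and n = (−sin -4.4°, cos -4.4°) = (0.0767, 0.997). M is at the origin and T lies 32.6 along u from M, so T = 32.6·u = (32.5, -2.50). Tangency of A1 to both parallel lines with radius 4.9 puts J and E at M ± 4.9·n: J = (0.376, 4.89), E = (-0.376, -4.89). Equal radii place H and Z the same way about T: H = T + 4.9·n = (32.9, 2.38), Z = T − 4.9·n = (32.1, -7.39). Then cos ∠ZJT = JZ·JT / (|JZ||JT|), giving 8.18°.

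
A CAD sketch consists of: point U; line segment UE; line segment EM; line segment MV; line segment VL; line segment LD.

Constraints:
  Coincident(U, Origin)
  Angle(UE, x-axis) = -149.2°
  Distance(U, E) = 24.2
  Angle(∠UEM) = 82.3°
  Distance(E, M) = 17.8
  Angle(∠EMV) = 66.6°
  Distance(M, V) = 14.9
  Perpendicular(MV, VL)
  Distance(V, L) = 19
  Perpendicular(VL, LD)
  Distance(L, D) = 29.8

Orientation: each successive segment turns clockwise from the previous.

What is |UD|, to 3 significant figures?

45.3

U is at the origin; UE runs at -149.2° with length 24.2, so E = (-20.8, -12.4). ∠UEM = 82.3° gives EM at 113° from the x-axis; with |EM| = 17.8, M = (-27.8, 3.98). ∠EMV = 66.6° gives MV at -0.300° from the x-axis; with |MV| = 14.9, V = (-12.9, 3.90). MV is perpendicular to VL, so VL runs at -90.3°; with |VL| = 19.0, L = (-13.0, -15.1). VL is perpendicular to LD, so LD runs at 180°; with |LD| = 29.8, D = (-42.8, -14.9). Then |UD| = |D − U| = 45.3.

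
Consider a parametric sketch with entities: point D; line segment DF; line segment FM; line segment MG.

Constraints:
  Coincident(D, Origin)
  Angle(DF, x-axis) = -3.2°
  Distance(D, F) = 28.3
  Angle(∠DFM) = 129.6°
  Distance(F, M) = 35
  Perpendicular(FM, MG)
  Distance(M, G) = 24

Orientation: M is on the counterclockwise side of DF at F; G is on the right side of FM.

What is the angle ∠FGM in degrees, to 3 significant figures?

55.6°

D is at the origin; DF runs at -3.2° with length 28.3, so F = 28.3·(cos -3.2°, sin -3.2°) = (28.3, -1.58). ∠DFM = 129.6°, so FM runs at -3.2° + (180° − 129.6°) = 47.2° from the x-axis; with |FM| = 35.0, M = F + 35.0·(cos 47.2°, sin 47.2°) = (52.0, 24.1). FM is perpendicular to MG; with |MG| = 24.0 on the right of FM, G = M + 24.0·(0.734, -0.679) = (69.6, 7.79). Then cos ∠FGM = GF·GM / (|GF||GM|), giving 55.6°.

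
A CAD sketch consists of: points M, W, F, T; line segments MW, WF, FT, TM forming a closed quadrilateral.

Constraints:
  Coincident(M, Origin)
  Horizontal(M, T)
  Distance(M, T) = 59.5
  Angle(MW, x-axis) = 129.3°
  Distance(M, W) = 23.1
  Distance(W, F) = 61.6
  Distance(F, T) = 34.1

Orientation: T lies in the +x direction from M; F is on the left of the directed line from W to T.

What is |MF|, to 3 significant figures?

55.1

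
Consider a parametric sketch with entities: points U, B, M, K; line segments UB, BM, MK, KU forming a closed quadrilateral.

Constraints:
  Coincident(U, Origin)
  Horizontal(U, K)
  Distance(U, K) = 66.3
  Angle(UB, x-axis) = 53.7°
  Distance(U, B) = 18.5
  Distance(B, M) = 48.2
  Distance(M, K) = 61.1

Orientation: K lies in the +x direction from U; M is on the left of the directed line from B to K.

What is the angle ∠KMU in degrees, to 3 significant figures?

62.3°

Checks: |BM| = 48.20 ✓; |MK| = 61.10 ✓.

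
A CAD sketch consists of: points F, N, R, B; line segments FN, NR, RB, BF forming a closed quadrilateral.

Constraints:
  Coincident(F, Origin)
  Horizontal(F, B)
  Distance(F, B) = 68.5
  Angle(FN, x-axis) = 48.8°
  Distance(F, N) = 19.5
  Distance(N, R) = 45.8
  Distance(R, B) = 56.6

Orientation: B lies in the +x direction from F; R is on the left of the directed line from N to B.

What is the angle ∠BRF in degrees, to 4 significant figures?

67.95°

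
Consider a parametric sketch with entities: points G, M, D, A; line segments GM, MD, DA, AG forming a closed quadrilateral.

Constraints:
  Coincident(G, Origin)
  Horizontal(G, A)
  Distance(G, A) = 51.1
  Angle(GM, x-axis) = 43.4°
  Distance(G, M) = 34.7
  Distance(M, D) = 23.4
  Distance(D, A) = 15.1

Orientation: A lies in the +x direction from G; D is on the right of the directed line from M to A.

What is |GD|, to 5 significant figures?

36.504

Checks: |GA| = 51.10 ✓; |GM| = 34.70 ✓; |MD| = 23.40 ✓; |DA| = 15.10 ✓.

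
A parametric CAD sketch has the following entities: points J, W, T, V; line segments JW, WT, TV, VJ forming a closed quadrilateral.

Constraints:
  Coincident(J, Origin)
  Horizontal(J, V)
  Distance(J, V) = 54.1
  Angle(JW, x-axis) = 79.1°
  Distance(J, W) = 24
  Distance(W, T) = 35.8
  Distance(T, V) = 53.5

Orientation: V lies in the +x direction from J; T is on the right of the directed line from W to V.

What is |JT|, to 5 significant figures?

12.306

Checks: |WT| = 35.80 ✓; |TV| = 53.50 ✓.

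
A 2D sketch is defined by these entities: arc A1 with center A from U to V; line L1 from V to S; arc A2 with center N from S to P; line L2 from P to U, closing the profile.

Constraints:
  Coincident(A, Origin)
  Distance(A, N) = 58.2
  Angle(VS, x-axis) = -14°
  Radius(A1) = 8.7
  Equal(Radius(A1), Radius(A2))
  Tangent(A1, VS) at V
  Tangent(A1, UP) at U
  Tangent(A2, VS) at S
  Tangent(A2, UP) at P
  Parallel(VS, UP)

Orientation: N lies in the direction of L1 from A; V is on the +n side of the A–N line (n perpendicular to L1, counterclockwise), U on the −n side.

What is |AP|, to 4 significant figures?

58.85

The slot axis is L1's direction at -14.0°, so u = (cos -14.0°, sin -14.0°) = (0.9703, -0.2419) and n = (−sin -14.0°, cos -14.0°) = (0.2419, 0.9703). A is at the origin and N lies 58.2 along u from A, so N = 58.2·u = (56.47, -14.08). Tangency of A1 to both parallel lines with radius 8.7 puts V and U at A ± 8.7·n: V = (2.105, 8.442), U = (-2.105, -8.442). Equal radii place S and P the same way about N: S = N + 8.7·n = (58.58, -5.638), P = N − 8.7·n = (54.37, -22.52). Then |AP| = |P − A| = 58.85.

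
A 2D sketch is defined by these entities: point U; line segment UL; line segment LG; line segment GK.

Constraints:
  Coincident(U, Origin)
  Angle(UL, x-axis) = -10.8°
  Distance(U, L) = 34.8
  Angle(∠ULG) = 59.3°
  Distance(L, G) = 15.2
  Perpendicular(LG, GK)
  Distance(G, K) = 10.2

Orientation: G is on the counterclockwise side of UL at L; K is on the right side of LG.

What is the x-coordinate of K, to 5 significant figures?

38.601

∠ULG = 59.3°, so LG runs at -10.8° + (180° − 59.3°) = 109.90° from the x-axis; with |LG| = 15.2, G = L + 15.2·(cos 109.90°, sin 109.90°) = (29.010, 7.7715). LG is perpendicular to GK; with |GK| = 10.2 on the right of LG, K = G + 10.2·(0.94029, 0.34038) = (38.601, 11.243). So K.x = 38.601.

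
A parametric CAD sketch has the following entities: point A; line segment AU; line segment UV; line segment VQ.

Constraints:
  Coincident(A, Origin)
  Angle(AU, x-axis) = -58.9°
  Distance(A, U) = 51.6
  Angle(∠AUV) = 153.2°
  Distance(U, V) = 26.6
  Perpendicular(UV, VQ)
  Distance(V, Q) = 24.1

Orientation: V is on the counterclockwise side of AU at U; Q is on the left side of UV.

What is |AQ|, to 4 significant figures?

72.66

A is at the origin; AU runs at -58.9° with length 51.6, so U = 51.6·(cos -58.9°, sin -58.9°) = (26.65, -44.18). ∠AUV = 153.2°, so UV runs at -58.9° + (180° − 153.2°) = -32.10° from the x-axis; with |UV| = 26.6, V = U + 26.6·(cos -32.10°, sin -32.10°) = (49.19, -58.32). UV is perpendicular to VQ; with |VQ| = 24.1 on the left of UV, Q = V + 24.1·(0.5314, 0.8471) = (61.99, -37.90). Then |AQ| = |Q − A| = 72.66.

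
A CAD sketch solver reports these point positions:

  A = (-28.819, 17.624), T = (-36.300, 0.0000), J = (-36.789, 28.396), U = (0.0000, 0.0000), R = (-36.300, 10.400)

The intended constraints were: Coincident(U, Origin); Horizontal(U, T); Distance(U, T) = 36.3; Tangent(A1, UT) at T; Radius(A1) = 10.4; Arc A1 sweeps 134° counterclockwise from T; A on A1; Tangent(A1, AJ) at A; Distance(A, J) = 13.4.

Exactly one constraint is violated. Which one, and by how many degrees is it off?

Tangent(A1, AJ) at A — off by 7.50°.

U = (0.00, 0.00) ✓; U.y = 0.00, T.y = 0.00 ✓; |UT| = 36.30 ✓; ∠(RT, TU) = 90.00° ✓; |RT| = 10.40 ✓; bearing(R→A) − bearing(R→T) = 134.0° ✓; |RA| = 10.40 ✓; ∠(RA, AJ) = 97.50° ✗; |AJ| = 13.40 ✓.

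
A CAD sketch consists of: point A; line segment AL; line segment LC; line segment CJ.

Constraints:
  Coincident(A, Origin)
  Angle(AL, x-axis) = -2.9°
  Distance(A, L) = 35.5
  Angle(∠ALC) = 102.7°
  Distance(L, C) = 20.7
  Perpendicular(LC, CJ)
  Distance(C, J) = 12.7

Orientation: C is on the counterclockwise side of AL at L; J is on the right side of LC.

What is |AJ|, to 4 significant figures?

55.25

∠ALC = 102.7°, so LC runs at -2.9° + (180° − 102.7°) = 74.40° from the x-axis; with |LC| = 20.7, C = L + 20.7·(cos 74.40°, sin 74.40°) = (41.02, 18.14). LC ⟂ CJ; with |CJ| = 12.7 on the right of LC, J = C + 12.7·(0.9632, -0.2689) = (53.25, 14.73). Then |AJ| = |J − A| = 55.25.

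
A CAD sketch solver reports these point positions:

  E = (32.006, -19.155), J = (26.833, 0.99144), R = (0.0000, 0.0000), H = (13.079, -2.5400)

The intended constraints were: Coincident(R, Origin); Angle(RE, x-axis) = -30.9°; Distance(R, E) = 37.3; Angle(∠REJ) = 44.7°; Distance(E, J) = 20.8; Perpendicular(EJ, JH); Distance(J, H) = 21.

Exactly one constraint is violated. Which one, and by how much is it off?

Distance(J, H) = 21 — off by 6.80.

R = (0.00, 0.00) ✓; RE at -30.90° ✓; |RE| = 37.30 ✓; ∠REJ = 44.70° ✓; |EJ| = 20.80 ✓; ∠(EJ, JH) = 90.00° ✓; |JH| = 14.20 ✗.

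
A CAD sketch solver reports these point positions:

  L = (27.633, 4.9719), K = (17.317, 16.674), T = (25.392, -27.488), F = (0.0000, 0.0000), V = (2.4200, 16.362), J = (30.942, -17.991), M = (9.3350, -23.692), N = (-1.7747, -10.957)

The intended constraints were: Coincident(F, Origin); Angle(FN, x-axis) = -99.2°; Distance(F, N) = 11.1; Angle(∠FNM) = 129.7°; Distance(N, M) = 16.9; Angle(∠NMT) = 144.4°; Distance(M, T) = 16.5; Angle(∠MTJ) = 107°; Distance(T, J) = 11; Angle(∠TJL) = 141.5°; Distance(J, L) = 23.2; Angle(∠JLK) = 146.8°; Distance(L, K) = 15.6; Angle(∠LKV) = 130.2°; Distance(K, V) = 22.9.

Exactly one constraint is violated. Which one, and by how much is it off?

Distance(K, V) = 22.9 — off by 8.00.

F = (0.00, 0.00) ✓; FN at -99.20° ✓; |FN| = 11.10 ✓; ∠FNM = 129.7° ✓; |NM| = 16.90 ✓; ∠NMT = 144.4° ✓; |MT| = 16.50 ✓; ∠MTJ = 107.0° ✓; |TJ| = 11.00 ✓; ∠TJL = 141.5° ✓; |JL| = 23.20 ✓; ∠JLK = 146.8° ✓; |LK| = 15.60 ✓; ∠LKV = 130.2° ✓; |KV| = 14.90 ✗.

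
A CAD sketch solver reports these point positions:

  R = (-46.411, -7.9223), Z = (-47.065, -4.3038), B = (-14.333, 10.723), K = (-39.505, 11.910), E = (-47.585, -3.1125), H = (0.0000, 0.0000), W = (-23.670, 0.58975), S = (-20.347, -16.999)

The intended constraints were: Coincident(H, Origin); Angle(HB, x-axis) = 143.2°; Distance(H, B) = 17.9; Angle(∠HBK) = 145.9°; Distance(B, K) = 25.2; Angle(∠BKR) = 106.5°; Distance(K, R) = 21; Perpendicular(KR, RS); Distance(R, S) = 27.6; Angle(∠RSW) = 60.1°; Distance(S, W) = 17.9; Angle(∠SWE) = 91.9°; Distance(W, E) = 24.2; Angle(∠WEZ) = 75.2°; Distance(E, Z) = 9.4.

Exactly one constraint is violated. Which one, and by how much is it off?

Distance(E, Z) = 9.4 — off by 8.10.

H = (0.00, 0.00) ✓; HB at 143.2° ✓; |HB| = 17.90 ✓; ∠HBK = 145.9° ✓; |BK| = 25.20 ✓; ∠BKR = 106.5° ✓; |KR| = 21.00 ✓; ∠(KR, RS) = 90.00° ✓; |RS| = 27.60 ✓; ∠RSW = 60.10° ✓; |SW| = 17.90 ✓; ∠SWE = 91.90° ✓; |WE| = 24.20 ✓; ∠WEZ = 75.22° ✓; |EZ| = 1.300 ✗.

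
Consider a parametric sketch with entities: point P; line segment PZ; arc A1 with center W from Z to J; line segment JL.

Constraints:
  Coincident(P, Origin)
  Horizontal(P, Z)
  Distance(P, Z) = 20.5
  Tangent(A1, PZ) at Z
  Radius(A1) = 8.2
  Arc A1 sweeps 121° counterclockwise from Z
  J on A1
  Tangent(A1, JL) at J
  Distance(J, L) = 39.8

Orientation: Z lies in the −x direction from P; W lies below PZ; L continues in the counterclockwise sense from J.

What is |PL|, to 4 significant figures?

47.07

P is at the origin; P and Z share the same y with |PZ| = 20.5 and Z on the −x side, so Z = (-20.50, 0.000). The tangent condition forces WZ to be normal to PZ, so W = Z + (0, -8.2) = (-20.50, -8.200). On A1, Z sits at bearing 90° from W; a 121° counterclockwise sweep puts J at bearing 211°, so J = W + 8.2·(cos 211°, sin 211°) = (-27.53, -12.42). The tangent condition forces WJ to be normal to JL, so JL runs along (−sin 211°, cos 211°); with |JL| = 39.8, L = (-7.030, -46.54). Then |PL| = |L − P| = 47.07.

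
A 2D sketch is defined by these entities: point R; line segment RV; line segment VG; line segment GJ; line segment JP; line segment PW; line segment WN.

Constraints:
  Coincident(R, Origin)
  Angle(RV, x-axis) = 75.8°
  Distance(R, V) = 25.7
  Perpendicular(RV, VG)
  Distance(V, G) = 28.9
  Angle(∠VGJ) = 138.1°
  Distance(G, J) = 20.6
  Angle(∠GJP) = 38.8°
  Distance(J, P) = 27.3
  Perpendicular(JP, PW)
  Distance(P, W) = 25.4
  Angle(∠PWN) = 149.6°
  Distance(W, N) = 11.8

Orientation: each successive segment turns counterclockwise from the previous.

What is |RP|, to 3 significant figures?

21.6

R is at the origin; RV runs at 75.8° with length 25.7, so V = (6.30, 24.9). The perpendicularity gives VG at right angles to RV, so VG runs at 166°; with |VG| = 28.9, G = (-21.7, 32.0). ∠VGJ = 138.1° gives GJ at -152° from the x-axis; with |GJ| = 20.6, J = (-40.0, 22.4). ∠GJP = 38.8° gives JP at -11.1° from the x-axis; with |JP| = 27.3, P = (-13.2, 17.2). Then |RP| = |P − R| = 21.6.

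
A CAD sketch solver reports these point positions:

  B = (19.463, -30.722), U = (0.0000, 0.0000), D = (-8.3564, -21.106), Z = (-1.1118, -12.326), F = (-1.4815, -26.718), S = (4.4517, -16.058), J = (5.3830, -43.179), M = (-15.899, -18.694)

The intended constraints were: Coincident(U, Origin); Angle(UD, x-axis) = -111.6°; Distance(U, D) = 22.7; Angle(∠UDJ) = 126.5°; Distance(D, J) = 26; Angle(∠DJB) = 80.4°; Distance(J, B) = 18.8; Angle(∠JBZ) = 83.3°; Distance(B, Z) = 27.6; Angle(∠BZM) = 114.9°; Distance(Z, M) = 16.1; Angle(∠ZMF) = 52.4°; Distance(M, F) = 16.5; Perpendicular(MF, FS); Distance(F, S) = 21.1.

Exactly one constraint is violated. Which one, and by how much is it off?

Distance(F, S) = 21.1 — off by 8.90.

U = (0.00, 0.00) ✓; UD at -111.6° ✓; |UD| = 22.70 ✓; ∠UDJ = 126.5° ✓; |DJ| = 26.00 ✓; ∠DJB = 80.40° ✓; |JB| = 18.80 ✓; ∠JBZ = 83.30° ✓; |BZ| = 27.60 ✓; ∠BZM = 114.9° ✓; |ZM| = 16.10 ✓; ∠ZMF = 52.40° ✓; |MF| = 16.50 ✓; ∠(MF, FS) = 90.00° ✓; |FS| = 12.20 ✗.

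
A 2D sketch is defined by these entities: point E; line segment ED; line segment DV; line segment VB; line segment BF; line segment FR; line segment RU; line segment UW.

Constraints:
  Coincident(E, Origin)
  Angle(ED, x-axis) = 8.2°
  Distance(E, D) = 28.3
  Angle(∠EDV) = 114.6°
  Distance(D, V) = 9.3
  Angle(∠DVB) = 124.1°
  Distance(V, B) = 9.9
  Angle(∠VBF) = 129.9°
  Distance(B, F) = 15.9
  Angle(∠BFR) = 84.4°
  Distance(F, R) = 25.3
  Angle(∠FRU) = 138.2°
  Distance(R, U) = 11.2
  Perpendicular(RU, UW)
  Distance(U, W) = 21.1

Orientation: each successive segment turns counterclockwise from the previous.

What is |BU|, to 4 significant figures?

33.17

∠BFR = 84.4° gives FR at -84.80° from the x-axis; with |FR| = 25.3, R = (10.73, -4.488). ∠FRU = 138.2° gives RU at -43.00° from the x-axis; with |RU| = 11.2, U = (18.92, -12.13). Then |BU| = |U − B| = 33.17.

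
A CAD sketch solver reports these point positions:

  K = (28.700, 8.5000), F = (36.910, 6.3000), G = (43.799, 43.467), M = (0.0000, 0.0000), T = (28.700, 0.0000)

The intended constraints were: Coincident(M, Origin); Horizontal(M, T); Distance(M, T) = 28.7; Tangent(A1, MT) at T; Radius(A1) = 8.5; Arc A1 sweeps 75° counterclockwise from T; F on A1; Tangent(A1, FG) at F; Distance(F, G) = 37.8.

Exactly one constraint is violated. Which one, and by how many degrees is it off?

Tangent(A1, FG) at F — off by 4.50°.

M = (0.00, 0.00) ✓; M.y = 0.00, T.y = 0.00 ✓; |MT| = 28.70 ✓; ∠(KT, TM) = 90.00° ✓; |KT| = 8.500 ✓; bearing(K→F) − bearing(K→T) = 75.00° ✓; |KF| = 8.500 ✓; ∠(KF, FG) = 85.50° ✗; |FG| = 37.80 ✓.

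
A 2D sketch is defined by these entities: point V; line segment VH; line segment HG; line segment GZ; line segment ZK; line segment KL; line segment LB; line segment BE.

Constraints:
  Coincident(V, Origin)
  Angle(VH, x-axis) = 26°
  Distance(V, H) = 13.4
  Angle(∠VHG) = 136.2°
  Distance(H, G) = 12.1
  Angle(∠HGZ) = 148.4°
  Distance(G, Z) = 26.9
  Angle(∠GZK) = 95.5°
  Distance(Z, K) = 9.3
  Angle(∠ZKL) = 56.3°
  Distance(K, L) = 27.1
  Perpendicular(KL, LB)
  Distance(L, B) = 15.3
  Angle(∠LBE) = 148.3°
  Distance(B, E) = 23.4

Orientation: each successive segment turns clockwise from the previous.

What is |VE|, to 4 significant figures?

65.90

V is at the origin; VH runs at 26.0° with length 13.4, so H = (12.04, 5.874). ∠VHG = 136.2° gives HG at -17.80° from the x-axis; with |HG| = 12.1, G = (23.56, 2.175). ∠HGZ = 148.4° gives GZ at -49.40° from the x-axis; with |GZ| = 26.9, Z = (41.07, -18.25). ∠GZK = 95.5° gives ZK at -133.9° from the x-axis; with |ZK| = 9.3, K = (34.62, -24.95). ∠ZKL = 56.3° gives KL at 102.4° from the x-axis; with |KL| = 27.1, L = (28.80, 1.518). The perpendicularity gives LB at right angles to KL, so LB runs at 12.40°; with |LB| = 15.3, B = (43.75, 4.803). ∠LBE = 148.3° gives BE at -19.30° from the x-axis; with |BE| = 23.4, E = (65.83, -2.931). Then |VE| = |E − V| = 65.90.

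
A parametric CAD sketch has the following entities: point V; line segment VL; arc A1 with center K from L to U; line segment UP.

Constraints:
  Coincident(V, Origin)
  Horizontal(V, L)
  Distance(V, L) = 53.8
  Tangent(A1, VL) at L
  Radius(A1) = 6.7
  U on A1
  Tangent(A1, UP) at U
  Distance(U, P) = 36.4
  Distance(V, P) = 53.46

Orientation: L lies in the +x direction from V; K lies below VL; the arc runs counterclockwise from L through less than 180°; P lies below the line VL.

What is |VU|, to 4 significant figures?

47.65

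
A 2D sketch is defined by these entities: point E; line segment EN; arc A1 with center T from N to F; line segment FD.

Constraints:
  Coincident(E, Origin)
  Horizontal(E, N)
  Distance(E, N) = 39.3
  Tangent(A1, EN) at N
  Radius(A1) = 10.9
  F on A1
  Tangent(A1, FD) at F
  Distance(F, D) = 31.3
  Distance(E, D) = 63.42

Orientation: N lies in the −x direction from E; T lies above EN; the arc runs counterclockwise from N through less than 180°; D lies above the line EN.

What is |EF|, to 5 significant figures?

34.287

Checks: |EN| = 39.30 ✓; |TF| = 10.90 ✓; ∠(TF, FD) = 90.00° ✓; |FD| = 31.30 ✓; |ED| = 63.42 ✓.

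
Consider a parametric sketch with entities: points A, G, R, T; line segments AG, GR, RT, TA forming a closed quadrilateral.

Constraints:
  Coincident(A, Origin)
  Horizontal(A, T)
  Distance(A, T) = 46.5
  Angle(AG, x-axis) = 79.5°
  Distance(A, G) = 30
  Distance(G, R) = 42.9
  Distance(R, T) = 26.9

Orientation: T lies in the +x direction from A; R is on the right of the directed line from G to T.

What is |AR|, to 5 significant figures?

23.929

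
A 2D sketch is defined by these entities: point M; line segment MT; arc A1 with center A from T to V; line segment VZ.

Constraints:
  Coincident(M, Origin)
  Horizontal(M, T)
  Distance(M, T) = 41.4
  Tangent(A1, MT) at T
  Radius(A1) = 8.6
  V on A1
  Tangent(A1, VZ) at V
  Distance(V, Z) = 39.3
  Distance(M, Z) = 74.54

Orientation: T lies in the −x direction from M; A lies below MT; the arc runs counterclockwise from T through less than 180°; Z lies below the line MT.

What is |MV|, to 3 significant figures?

50.1

M is at the origin; MT is horizontal with |MT| = 41.4 and T on the −x side, so T = (-41.4, 0.00). The tangent condition forces AT to be normal to MT, so A = T + (0, -8.6) = (-41.4, -8.60). Since AV ⟂ VZ (tangency), |AZ| = √(8.6² + 39.3²) = 40.2 regardless of where V sits on A1. So Z lies on both circle(M, 74.54) and circle(A, 40.2); the below-MT intersection is Z = (-59.9, -44.3). V is the foot of the tangent from Z: V = (-49.7, -6.36).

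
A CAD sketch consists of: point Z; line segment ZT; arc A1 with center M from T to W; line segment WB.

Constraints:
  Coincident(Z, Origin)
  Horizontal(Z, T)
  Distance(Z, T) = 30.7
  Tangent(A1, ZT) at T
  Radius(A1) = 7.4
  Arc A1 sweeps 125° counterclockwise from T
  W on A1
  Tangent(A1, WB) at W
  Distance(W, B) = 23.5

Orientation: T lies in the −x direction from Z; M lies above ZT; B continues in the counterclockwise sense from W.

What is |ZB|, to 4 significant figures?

49.07

Z is at the origin; ZT is horizontal with |ZT| = 30.7 and T on the −x side, so T = (-30.70, 0.000). Tangency of A1 to ZT means the radius MT is perpendicular to ZT, so M = T + (0, 7.4) = (-30.70, 7.400). On A1, T sits at bearing -90° from M; a 125° counterclockwise sweep puts W at bearing 35°, so W = M + 7.4·(cos 35°, sin 35°) = (-24.64, 11.64). Tangency of A1 to WB means the radius MW is perpendicular to WB, so WB runs along (−sin 35°, cos 35°); with |WB| = 23.5, B = (-38.12, 30.89). Then |ZB| = |B − Z| = 49.07.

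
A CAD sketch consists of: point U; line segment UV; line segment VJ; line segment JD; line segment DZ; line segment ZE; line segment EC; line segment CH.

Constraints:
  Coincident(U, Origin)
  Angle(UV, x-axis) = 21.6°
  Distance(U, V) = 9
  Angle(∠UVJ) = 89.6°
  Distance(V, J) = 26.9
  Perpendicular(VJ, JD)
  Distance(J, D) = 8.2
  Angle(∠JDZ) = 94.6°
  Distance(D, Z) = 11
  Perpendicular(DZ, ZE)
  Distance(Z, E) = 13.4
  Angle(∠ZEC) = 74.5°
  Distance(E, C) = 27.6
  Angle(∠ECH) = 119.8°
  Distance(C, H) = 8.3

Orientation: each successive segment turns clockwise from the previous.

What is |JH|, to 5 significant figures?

19.811

U is at the origin; UV runs at 21.6° with length 9.0, so V = (8.3680, 3.3131). ∠UVJ = 89.6° gives VJ at -68.800° from the x-axis; with |VJ| = 26.9, J = (18.096, -21.766). The perpendicularity gives JD at right angles to VJ, so JD runs at -158.80°; with |JD| = 8.2, D = (10.451, -24.732). ∠JDZ = 94.6° gives DZ at 115.80° from the x-axis; with |DZ| = 11.0, Z = (5.6631, -14.828). DZ ⟂ ZE, so ZE runs at 25.800°; with |ZE| = 13.4, E = (17.727, -8.9961). ∠ZEC = 74.5° gives EC at -79.700° from the x-axis; with |EC| = 27.6, C = (22.662, -36.151). ∠ECH = 119.8° gives CH at -139.90° from the x-axis; with |CH| = 8.3, H = (16.313, -41.498). Then |JH| = |H − J| = 19.811.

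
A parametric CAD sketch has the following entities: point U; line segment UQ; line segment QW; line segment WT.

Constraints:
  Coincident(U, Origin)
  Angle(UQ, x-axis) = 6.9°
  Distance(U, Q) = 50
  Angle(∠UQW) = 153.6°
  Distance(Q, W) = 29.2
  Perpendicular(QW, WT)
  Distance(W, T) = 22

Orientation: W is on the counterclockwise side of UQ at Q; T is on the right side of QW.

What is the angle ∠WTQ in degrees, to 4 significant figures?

53.00°

∠UQW = 153.6°, so QW runs at 6.9° + (180° − 153.6°) = 33.30° from the x-axis; with |QW| = 29.2, W = Q + 29.2·(cos 33.30°, sin 33.30°) = (74.04, 22.04). The perpendicularity gives WT at right angles to QW; with |WT| = 22.0 on the right of QW, T = W + 22.0·(0.5490, -0.8358) = (86.12, 3.651). Then cos ∠WTQ = TW·TQ / (|TW||TQ|), giving 53.00°.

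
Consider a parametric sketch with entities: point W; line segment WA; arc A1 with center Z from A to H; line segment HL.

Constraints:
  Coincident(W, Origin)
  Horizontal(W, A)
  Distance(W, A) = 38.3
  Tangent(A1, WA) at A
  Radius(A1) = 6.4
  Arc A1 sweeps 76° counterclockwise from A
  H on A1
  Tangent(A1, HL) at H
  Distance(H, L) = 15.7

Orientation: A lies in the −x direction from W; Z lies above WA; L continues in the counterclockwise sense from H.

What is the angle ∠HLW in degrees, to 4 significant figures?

68.63°

W is at the origin; WA is horizontal with |WA| = 38.3 and A on the −x side, so A = (-38.30, 0.000). Since A1 is tangent to WA there, ZA ⟂ WA, so Z = A + (0, 6.4) = (-38.30, 6.400). On A1, A sits at bearing -90° from Z; a 76° counterclockwise sweep puts H at bearing -14°, so H = Z + 6.4·(cos -14°, sin -14°) = (-32.09, 4.852). Tangency of A1 to HL means the radius ZH is perpendicular to HL, so HL runs along (−sin -14°, cos -14°); with |HL| = 15.7, L = (-28.29, 20.09). Then cos ∠HLW = LH·LW / (|LH||LW|), giving 68.63°.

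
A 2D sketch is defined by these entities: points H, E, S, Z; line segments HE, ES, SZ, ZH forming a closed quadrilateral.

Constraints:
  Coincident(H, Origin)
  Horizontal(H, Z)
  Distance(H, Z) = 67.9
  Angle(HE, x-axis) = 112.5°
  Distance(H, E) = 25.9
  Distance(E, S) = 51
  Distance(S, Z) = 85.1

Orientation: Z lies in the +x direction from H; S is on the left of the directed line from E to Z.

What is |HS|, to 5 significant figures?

69.611

Checks: |ES| = 51.00 ✓; |SZ| = 85.10 ✓.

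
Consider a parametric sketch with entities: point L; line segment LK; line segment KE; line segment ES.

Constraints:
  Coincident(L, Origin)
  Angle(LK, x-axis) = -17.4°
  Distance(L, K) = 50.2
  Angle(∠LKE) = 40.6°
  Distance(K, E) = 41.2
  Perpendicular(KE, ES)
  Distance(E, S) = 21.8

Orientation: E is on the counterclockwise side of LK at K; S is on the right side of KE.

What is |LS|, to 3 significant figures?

54.6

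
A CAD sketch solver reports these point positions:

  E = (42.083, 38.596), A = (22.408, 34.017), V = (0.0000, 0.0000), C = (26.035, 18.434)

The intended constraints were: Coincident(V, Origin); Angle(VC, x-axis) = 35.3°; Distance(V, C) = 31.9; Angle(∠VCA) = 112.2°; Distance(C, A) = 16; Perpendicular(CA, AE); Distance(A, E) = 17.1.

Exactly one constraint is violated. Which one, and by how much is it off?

Distance(A, E) = 17.1 — off by 3.10.

V = (0.00, 0.00) ✓; VC at 35.30° ✓; |VC| = 31.90 ✓; ∠VCA = 112.2° ✓; |CA| = 16.00 ✓; ∠(CA, AE) = 90.00° ✓; |AE| = 20.20 ✗.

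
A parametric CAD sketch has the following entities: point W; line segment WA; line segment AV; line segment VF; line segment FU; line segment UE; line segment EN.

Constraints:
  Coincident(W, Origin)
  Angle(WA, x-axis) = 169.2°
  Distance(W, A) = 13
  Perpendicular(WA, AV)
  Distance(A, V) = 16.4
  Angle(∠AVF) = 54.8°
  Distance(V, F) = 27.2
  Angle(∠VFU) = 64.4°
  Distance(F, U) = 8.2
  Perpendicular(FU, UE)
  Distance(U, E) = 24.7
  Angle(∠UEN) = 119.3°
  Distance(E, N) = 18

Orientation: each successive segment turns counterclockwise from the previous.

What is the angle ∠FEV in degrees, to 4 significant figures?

105.6°

W is at the origin; WA runs at 169.2° with length 13.0, so A = (-12.77, 2.436). WA is perpendicular to AV, so AV runs at -100.8°; with |AV| = 16.4, V = (-15.84, -13.67). ∠AVF = 54.8° gives VF at 24.40° from the x-axis; with |VF| = 27.2, F = (8.928, -2.437). ∠VFU = 64.4° gives FU at 140.0° from the x-axis; with |FU| = 8.2, U = (2.646, 2.834). FU ⟂ UE, so UE runs at -130.0°; with |UE| = 24.7, E = (-13.23, -16.09). Then cos ∠FEV = EF·EV / (|EF||EV|), giving 105.6°.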